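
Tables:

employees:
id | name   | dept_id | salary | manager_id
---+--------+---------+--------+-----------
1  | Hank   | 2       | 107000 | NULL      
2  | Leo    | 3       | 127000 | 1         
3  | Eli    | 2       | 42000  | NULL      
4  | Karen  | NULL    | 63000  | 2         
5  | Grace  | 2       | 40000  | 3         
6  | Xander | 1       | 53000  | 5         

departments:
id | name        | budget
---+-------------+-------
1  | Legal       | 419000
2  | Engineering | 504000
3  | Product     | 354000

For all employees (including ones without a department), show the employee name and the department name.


LEFT JOIN keeps every row from employees (the left table); where dept_id has no match in departments, the department columns become NULL. Walk through each employee:
  - employee 1 (Hank): dept_id=2 -> matches Engineering
  - employee 2 (Leo): dept_id=3 -> matches Product
  - employee 3 (Eli): dept_id=2 -> matches Engineering
  - employee 4 (Karen): dept_id=NULL, no match -> kept with NULL
  - employee 5 (Grace): dept_id=2 -> matches Engineering
  - employee 6 (Xander): dept_id=1 -> matches Legal
All 6 rows appear; 1 has NULL department.

SQL:
SELECT a.name, b.name AS department
FROM employees a
LEFT JOIN departments b ON a.dept_id = b.id

Result:
name   | department 
-------+------------
Hank   | Engineering
Leo    | Product    
Eli    | Engineering
Karen  | NULL       
Grace  | Engineering
Xander | Legal      


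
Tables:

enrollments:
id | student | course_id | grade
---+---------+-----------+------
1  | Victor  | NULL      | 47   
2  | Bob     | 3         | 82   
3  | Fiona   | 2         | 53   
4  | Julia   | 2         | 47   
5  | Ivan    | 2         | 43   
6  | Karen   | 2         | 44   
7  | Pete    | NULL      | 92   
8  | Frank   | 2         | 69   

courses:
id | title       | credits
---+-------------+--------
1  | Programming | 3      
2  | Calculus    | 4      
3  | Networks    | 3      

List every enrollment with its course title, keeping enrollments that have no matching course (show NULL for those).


LEFT JOIN keeps every row from enrollments (the left table); where course_id has no match in courses, the course columns become NULL. Walk through each enrollment:
  - enrollment 1 (Victor): course_id=NULL, no match -> kept with NULL
  - enrollment 2 (Bob): course_id=3 -> matches Networks
  - enrollment 3 (Fiona): course_id=2 -> matches Calculus
  - enrollment 4 (Julia): course_id=2 -> matches Calculus
  - enrollment 5 (Ivan): course_id=2 -> matches Calculus
  - enrollment 6 (Karen): course_id=2 -> matches Calculus
  - enrollment 7 (Pete): course_id=NULL, no match -> kept with NULL
  - enrollment 8 (Frank): course_id=2 -> matches Calculus
All 8 rows appear; 2 have NULL course.

SQL:
SELECT a.student, b.title AS course
FROM enrollments a
LEFT JOIN courses b ON a.course_id = b.id

Result:
student | course  
--------+---------
Victor  | NULL    
Bob     | Networks
Fiona   | Calculus
Julia   | Calculus
Ivan    | Calculus
Karen   | Calculus
Pete    | NULL    
Frank   | Calculus


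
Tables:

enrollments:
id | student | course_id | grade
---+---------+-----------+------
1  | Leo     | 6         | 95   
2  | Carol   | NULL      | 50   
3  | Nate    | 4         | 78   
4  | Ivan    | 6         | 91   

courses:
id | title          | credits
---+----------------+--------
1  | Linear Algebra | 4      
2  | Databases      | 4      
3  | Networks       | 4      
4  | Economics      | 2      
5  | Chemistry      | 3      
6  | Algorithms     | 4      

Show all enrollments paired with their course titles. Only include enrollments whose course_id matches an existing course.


INNER JOIN keeps only enrollments rows whose course_id matches an id in courses. Walk through each enrollment:
  - enrollment 1 (Leo): course_id=6 -> matches Algorithms
  - enrollment 2 (Carol): course_id=NULL, no match -> dropped
  - enrollment 3 (Nate): course_id=4 -> matches Economics
  - enrollment 4 (Ivan): course_id=6 -> matches Algorithms
So 1 of 4 rows is dropped.

SQL:
SELECT a.student, b.title AS course
FROM enrollments a
INNER JOIN courses b ON a.course_id = b.id

Result:
student | course    
--------+-----------
Leo     | Algorithms
Nate    | Economics 
Ivan    | Algorithms


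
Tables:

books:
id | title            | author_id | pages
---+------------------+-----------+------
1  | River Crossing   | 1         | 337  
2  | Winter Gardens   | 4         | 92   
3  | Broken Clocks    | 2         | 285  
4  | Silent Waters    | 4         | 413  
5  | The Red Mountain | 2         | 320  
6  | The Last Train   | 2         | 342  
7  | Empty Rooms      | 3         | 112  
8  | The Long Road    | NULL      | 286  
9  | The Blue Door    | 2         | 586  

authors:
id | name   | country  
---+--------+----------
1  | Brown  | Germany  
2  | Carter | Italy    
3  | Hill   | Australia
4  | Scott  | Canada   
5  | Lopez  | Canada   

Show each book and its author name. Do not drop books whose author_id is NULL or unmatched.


LEFT JOIN keeps every row from books (the left table); where author_id has no match in authors, the author columns become NULL. Walk through each book:
  - book 1 (River Crossing): author_id=1 -> matches Brown
  - book 2 (Winter Gardens): author_id=4 -> matches Scott
  - book 3 (Broken Clocks): author_id=2 -> matches Carter
  - book 4 (Silent Waters): author_id=4 -> matches Scott
  - book 5 (The Red Mountain): author_id=2 -> matches Carter
  - book 6 (The Last Train): author_id=2 -> matches Carter
  - book 7 (Empty Rooms): author_id=3 -> matches Hill
  - book 8 (The Long Road): author_id=NULL, no match -> kept with NULL
  - book 9 (The Blue Door): author_id=2 -> matches Carter
All 9 rows appear; 1 has NULL author.

SQL:
SELECT a.title, b.name AS author
FROM books a
LEFT JOIN authors b ON a.author_id = b.id

Result:
title            | author
-----------------+-------
River Crossing   | Brown 
Winter Gardens   | Scott 
Broken Clocks    | Carter
Silent Waters    | Scott 
The Red Mountain | Carter
The Last Train   | Carter
Empty Rooms      | Hill  
The Long Road    | NULL  
The Blue Door    | Carter


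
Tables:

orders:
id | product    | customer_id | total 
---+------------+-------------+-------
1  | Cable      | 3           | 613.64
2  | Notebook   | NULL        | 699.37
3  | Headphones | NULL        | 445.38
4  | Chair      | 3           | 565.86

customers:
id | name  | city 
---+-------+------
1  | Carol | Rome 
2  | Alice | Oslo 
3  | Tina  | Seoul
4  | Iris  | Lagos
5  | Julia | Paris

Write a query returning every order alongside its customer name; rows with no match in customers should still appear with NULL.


LEFT JOIN keeps every row from orders (the left table); where customer_id has no match in customers, the customer columns become NULL. Walk through each order:
  - order 1 (Cable): customer_id=3 -> matches Tina
  - order 2 (Notebook): customer_id=NULL, no match -> kept with NULL
  - order 3 (Headphones): customer_id=NULL, no match -> kept with NULL
  - order 4 (Chair): customer_id=3 -> matches Tina
All 4 rows appear; 2 have NULL customer.

SQL:
SELECT a.product, b.name AS customer
FROM orders a
LEFT JOIN customers b ON a.customer_id = b.id

Result:
product    | customer
-----------+---------
Cable      | Tina    
Notebook   | NULL    
Headphones | NULL    
Chair      | Tina    


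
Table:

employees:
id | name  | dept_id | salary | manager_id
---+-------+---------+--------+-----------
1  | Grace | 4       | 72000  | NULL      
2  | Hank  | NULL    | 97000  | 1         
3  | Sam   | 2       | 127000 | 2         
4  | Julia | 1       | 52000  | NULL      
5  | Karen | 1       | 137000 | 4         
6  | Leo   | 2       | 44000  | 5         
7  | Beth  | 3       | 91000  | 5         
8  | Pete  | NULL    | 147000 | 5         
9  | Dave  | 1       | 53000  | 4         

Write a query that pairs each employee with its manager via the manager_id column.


This is a self-join: employees is joined to a second copy of itself, matching each row's manager_id to another row's id. Use LEFT JOIN so rows with manager_id=NULL are kept.
  - employee 1 (Grace): manager_id=NULL -> NULL
  - employee 2 (Hank): manager_id=1 -> Grace
  - employee 3 (Sam): manager_id=2 -> Hank
  - employee 4 (Julia): manager_id=NULL -> NULL
  - employee 5 (Karen): manager_id=4 -> Julia
  - employee 6 (Leo): manager_id=5 -> Karen
  - employee 7 (Beth): manager_id=5 -> Karen
  - employee 8 (Pete): manager_id=5 -> Karen
  - employee 9 (Dave): manager_id=4 -> Julia

SQL:
SELECT a.name AS item, b.name AS manager
FROM employees a
LEFT JOIN employees b ON a.manager_id = b.id

Result:
item  | manager
------+--------
Grace | NULL   
Hank  | Grace  
Sam   | Hank   
Julia | NULL   
Karen | Julia  
Leo   | Karen  
Beth  | Karen  
Pete  | Karen  
Dave  | Julia  


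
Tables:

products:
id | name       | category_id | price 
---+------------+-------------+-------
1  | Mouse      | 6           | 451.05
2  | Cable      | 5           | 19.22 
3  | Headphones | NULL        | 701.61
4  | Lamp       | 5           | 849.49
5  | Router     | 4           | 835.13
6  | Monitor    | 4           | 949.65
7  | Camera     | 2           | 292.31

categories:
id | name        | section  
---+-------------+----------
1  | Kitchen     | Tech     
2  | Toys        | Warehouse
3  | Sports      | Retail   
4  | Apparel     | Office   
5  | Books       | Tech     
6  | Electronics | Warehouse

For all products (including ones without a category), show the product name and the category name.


LEFT JOIN keeps every row from products (the left table); where category_id has no match in categories, the category columns become NULL. Walk through each product:
  - product 1 (Mouse): category_id=6 -> matches Electronics
  - product 2 (Cable): category_id=5 -> matches Books
  - product 3 (Headphones): category_id=NULL, no match -> kept with NULL
  - product 4 (Lamp): category_id=5 -> matches Books
  - product 5 (Router): category_id=4 -> matches Apparel
  - product 6 (Monitor): category_id=4 -> matches Apparel
  - product 7 (Camera): category_id=2 -> matches Toys
All 7 rows appear; 1 has NULL category.

SQL:
SELECT a.name, b.name AS category
FROM products a
LEFT JOIN categories b ON a.category_id = b.id

Result:
name       | category   
-----------+------------
Mouse      | Electronics
Cable      | Books      
Headphones | NULL       
Lamp       | Books      
Router     | Apparel    
Monitor    | Apparel    
Camera     | Toys       


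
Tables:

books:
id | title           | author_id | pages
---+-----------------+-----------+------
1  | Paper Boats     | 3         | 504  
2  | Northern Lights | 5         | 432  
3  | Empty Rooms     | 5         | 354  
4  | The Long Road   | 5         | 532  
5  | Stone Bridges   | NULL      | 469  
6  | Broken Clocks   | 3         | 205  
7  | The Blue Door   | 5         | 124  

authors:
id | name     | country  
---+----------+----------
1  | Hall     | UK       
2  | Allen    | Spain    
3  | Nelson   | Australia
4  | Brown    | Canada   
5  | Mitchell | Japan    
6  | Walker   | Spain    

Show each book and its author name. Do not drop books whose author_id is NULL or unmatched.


LEFT JOIN keeps every row from books (the left table); where author_id has no match in authors, the author columns become NULL. Walk through each book:
  - book 1 (Paper Boats): author_id=3 -> matches Nelson
  - book 2 (Northern Lights): author_id=5 -> matches Mitchell
  - book 3 (Empty Rooms): author_id=5 -> matches Mitchell
  - book 4 (The Long Road): author_id=5 -> matches Mitchell
  - book 5 (Stone Bridges): author_id=NULL, no match -> kept with NULL
  - book 6 (Broken Clocks): author_id=3 -> matches Nelson
  - book 7 (The Blue Door): author_id=5 -> matches Mitchell
All 7 rows appear; 1 has NULL author.

SQL:
SELECT a.title, b.name AS author
FROM books a
LEFT JOIN authors b ON a.author_id = b.id

Result:
title           | author  
----------------+---------
Paper Boats     | Nelson  
Northern Lights | Mitchell
Empty Rooms     | Mitchell
The Long Road   | Mitchell
Stone Bridges   | NULL    
Broken Clocks   | Nelson  
The Blue Door   | Mitchell


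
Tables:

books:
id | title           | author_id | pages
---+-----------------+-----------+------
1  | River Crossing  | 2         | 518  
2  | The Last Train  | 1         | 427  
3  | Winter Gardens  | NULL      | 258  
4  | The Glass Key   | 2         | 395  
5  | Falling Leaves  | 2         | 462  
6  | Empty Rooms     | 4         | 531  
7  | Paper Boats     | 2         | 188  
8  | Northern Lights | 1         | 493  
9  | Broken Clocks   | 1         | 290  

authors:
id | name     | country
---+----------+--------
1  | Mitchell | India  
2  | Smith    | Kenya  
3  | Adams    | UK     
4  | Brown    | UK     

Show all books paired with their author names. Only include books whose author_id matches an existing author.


INNER JOIN keeps only books rows whose author_id matches an id in authors. Walk through each book:
  - book 1 (River Crossing): author_id=2 -> matches Smith
  - book 2 (The Last Train): author_id=1 -> matches Mitchell
  - book 3 (Winter Gardens): author_id=NULL, no match -> dropped
  - book 4 (The Glass Key): author_id=2 -> matches Smith
  - book 5 (Falling Leaves): author_id=2 -> matches Smith
  - book 6 (Empty Rooms): author_id=4 -> matches Brown
  - book 7 (Paper Boats): author_id=2 -> matches Smith
  - book 8 (Northern Lights): author_id=1 -> matches Mitchell
  - book 9 (Broken Clocks): author_id=1 -> matches Mitchell
So 1 of 9 rows is dropped.

SQL:
SELECT a.title, b.name AS author
FROM books a
INNER JOIN authors b ON a.author_id = b.id

Result:
title           | author  
----------------+---------
River Crossing  | Smith   
The Last Train  | Mitchell
The Glass Key   | Smith   
Falling Leaves  | Smith   
Empty Rooms     | Brown   
Paper Boats     | Smith   
Northern Lights | Mitchell
Broken Clocks   | Mitchell


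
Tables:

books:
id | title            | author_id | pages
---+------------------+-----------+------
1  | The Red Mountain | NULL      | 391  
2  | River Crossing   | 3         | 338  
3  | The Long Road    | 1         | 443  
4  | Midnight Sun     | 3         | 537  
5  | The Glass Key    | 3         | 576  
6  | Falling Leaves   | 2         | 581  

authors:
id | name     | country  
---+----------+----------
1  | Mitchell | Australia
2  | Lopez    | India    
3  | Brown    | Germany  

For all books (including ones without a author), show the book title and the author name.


LEFT JOIN keeps every row from books (the left table); where author_id has no match in authors, the author columns become NULL. Walk through each book:
  - book 1 (The Red Mountain): author_id=NULL, no match -> kept with NULL
  - book 2 (River Crossing): author_id=3 -> matches Brown
  - book 3 (The Long Road): author_id=1 -> matches Mitchell
  - book 4 (Midnight Sun): author_id=3 -> matches Brown
  - book 5 (The Glass Key): author_id=3 -> matches Brown
  - book 6 (Falling Leaves): author_id=2 -> matches Lopez
All 6 rows appear; 1 has NULL author.

SQL:
SELECT a.title, b.name AS author
FROM books a
LEFT JOIN authors b ON a.author_id = b.id

Result:
title            | author  
-----------------+---------
The Red Mountain | NULL    
River Crossing   | Brown   
The Long Road    | Mitchell
Midnight Sun     | Brown   
The Glass Key    | Brown   
Falling Leaves   | Lopez   


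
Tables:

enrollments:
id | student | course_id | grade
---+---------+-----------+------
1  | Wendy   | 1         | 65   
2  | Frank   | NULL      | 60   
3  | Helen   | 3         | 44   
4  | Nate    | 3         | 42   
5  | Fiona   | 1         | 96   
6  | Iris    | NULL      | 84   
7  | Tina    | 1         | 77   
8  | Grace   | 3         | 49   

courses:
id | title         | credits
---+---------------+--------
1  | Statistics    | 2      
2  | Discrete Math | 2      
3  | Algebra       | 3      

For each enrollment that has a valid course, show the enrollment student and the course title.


INNER JOIN keeps only enrollments rows whose course_id matches an id in courses. Walk through each enrollment:
  - enrollment 1 (Wendy): course_id=1 -> matches Statistics
  - enrollment 2 (Frank): course_id=NULL, no match -> dropped
  - enrollment 3 (Helen): course_id=3 -> matches Algebra
  - enrollment 4 (Nate): course_id=3 -> matches Algebra
  - enrollment 5 (Fiona): course_id=1 -> matches Statistics
  - enrollment 6 (Iris): course_id=NULL, no match -> dropped
  - enrollment 7 (Tina): course_id=1 -> matches Statistics
  - enrollment 8 (Grace): course_id=3 -> matches Algebra
So 2 of 8 rows are dropped.

SQL:
SELECT a.student, b.title AS course
FROM enrollments a
INNER JOIN courses b ON a.course_id = b.id

Result:
student | course    
--------+-----------
Wendy   | Statistics
Helen   | Algebra   
Nate    | Algebra   
Fiona   | Statistics
Tina    | Statistics
Grace   | Algebra   


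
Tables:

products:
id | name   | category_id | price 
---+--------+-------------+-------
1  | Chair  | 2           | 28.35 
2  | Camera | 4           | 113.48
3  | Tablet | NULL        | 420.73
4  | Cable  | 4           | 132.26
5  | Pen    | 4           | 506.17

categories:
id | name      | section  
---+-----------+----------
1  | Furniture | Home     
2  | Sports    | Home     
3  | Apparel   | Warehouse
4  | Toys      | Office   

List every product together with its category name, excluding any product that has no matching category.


INNER JOIN keeps only products rows whose category_id matches an id in categories. Walk through each product:
  - product 1 (Chair): category_id=2 -> matches Sports
  - product 2 (Camera): category_id=4 -> matches Toys
  - product 3 (Tablet): category_id=NULL, no match -> dropped
  - product 4 (Cable): category_id=4 -> matches Toys
  - product 5 (Pen): category_id=4 -> matches Toys
So 1 of 5 rows is dropped.

SQL:
SELECT a.name, b.name AS category
FROM products a
INNER JOIN categories b ON a.category_id = b.id

Result:
name   | category
-------+---------
Chair  | Sports  
Camera | Toys    
Cable  | Toys    
Pen    | Toys    


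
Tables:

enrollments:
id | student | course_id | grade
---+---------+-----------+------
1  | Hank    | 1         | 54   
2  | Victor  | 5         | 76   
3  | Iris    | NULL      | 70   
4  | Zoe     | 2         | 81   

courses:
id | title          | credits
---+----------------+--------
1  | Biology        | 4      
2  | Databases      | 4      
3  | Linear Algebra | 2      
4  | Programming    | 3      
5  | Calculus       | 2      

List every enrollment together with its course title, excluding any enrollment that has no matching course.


INNER JOIN keeps only enrollments rows whose course_id matches an id in courses. Walk through each enrollment:
  - enrollment 1 (Hank): course_id=1 -> matches Biology
  - enrollment 2 (Victor): course_id=5 -> matches Calculus
  - enrollment 3 (Iris): course_id=NULL, no match -> dropped
  - enrollment 4 (Zoe): course_id=2 -> matches Databases
So 1 of 4 rows is dropped.

SQL:
SELECT a.student, b.title AS course
FROM enrollments a
INNER JOIN courses b ON a.course_id = b.id

Result:
student | course   
--------+----------
Hank    | Biology  
Victor  | Calculus 
Zoe     | Databases


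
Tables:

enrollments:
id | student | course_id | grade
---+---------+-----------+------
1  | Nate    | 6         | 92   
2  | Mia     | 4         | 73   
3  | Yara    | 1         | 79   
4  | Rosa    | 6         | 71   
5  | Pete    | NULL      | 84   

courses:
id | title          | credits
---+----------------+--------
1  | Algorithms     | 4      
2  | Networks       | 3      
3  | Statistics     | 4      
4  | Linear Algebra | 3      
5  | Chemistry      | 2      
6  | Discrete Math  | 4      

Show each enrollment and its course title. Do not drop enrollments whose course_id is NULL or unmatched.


LEFT JOIN keeps every row from enrollments (the left table); where course_id has no match in courses, the course columns become NULL. Walk through each enrollment:
  - enrollment 1 (Nate): course_id=6 -> matches Discrete Math
  - enrollment 2 (Mia): course_id=4 -> matches Linear Algebra
  - enrollment 3 (Yara): course_id=1 -> matches Algorithms
  - enrollment 4 (Rosa): course_id=6 -> matches Discrete Math
  - enrollment 5 (Pete): course_id=NULL, no match -> kept with NULL
All 5 rows appear; 1 has NULL course.

SQL:
SELECT a.student, b.title AS course
FROM enrollments a
LEFT JOIN courses b ON a.course_id = b.id

Result:
student | course        
--------+---------------
Nate    | Discrete Math 
Mia     | Linear Algebra
Yara    | Algorithms    
Rosa    | Discrete Math 
Pete    | NULL          


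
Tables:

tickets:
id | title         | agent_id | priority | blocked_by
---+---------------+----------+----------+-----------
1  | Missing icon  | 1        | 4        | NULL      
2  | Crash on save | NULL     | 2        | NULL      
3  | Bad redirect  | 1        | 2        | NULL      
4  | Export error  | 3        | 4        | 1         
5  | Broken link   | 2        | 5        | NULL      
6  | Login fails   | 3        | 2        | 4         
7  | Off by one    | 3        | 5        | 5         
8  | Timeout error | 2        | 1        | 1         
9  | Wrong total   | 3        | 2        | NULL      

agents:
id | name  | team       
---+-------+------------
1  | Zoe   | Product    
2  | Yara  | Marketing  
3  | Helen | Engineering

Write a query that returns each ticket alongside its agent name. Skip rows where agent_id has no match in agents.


INNER JOIN keeps only tickets rows whose agent_id matches an id in agents. Walk through each ticket:
  - ticket 1 (Missing icon): agent_id=1 -> matches Zoe
  - ticket 2 (Crash on save): agent_id=NULL, no match -> dropped
  - ticket 3 (Bad redirect): agent_id=1 -> matches Zoe
  - ticket 4 (Export error): agent_id=3 -> matches Helen
  - ticket 5 (Broken link): agent_id=2 -> matches Yara
  - ticket 6 (Login fails): agent_id=3 -> matches Helen
  - ticket 7 (Off by one): agent_id=3 -> matches Helen
  - ticket 8 (Timeout error): agent_id=2 -> matches Yara
  - ticket 9 (Wrong total): agent_id=3 -> matches Helen
So 1 of 9 rows is dropped.

SQL:
SELECT a.title, b.name AS agent
FROM tickets a
INNER JOIN agents b ON a.agent_id = b.id

Result:
title         | agent
--------------+------
Missing icon  | Zoe  
Bad redirect  | Zoe  
Export error  | Helen
Broken link   | Yara 
Login fails   | Helen
Off by one    | Helen
Timeout error | Yara 
Wrong total   | Helen


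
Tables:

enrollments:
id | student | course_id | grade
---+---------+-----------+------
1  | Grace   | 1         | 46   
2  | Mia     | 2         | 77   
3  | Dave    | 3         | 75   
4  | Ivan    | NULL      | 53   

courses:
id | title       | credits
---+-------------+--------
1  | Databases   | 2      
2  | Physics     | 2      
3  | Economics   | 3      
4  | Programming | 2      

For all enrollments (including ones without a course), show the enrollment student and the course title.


LEFT JOIN keeps every row from enrollments (the left table); where course_id has no match in courses, the course columns become NULL. Walk through each enrollment:
  - enrollment 1 (Grace): course_id=1 -> matches Databases
  - enrollment 2 (Mia): course_id=2 -> matches Physics
  - enrollment 3 (Dave): course_id=3 -> matches Economics
  - enrollment 4 (Ivan): course_id=NULL, no match -> kept with NULL
All 4 rows appear; 1 has NULL course.

SQL:
SELECT a.student, b.title AS course
FROM enrollments a
LEFT JOIN courses b ON a.course_id = b.id

Result:
student | course   
--------+----------
Grace   | Databases
Mia     | Physics  
Dave    | Economics
Ivan    | NULL     


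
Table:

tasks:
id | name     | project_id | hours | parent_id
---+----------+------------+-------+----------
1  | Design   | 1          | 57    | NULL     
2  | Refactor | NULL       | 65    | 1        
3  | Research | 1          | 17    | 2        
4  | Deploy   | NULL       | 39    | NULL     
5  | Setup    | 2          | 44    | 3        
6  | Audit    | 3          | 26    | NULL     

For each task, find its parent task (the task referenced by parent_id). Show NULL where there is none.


This is a self-join: tasks is joined to a second copy of itself, matching each row's parent_id to another row's id. Use LEFT JOIN so rows with parent_id=NULL are kept.
  - task 1 (Design): parent_id=NULL -> NULL
  - task 2 (Refactor): parent_id=1 -> Design
  - task 3 (Research): parent_id=2 -> Refactor
  - task 4 (Deploy): parent_id=NULL -> NULL
  - task 5 (Setup): parent_id=3 -> Research
  - task 6 (Audit): parent_id=NULL -> NULL

SQL:
SELECT a.name AS item, b.name AS parent
FROM tasks a
LEFT JOIN tasks b ON a.parent_id = b.id

Result:
item     | parent  
---------+---------
Design   | NULL    
Refactor | Design  
Research | Refactor
Deploy   | NULL    
Setup    | Research
Audit    | NULL    


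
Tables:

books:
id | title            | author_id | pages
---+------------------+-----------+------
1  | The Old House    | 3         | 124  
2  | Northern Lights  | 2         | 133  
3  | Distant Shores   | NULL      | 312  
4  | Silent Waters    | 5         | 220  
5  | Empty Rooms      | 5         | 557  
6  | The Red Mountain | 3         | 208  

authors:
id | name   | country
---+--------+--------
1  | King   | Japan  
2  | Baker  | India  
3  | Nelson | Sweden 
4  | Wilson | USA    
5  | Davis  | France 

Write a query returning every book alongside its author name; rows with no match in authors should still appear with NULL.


LEFT JOIN keeps every row from books (the left table); where author_id has no match in authors, the author columns become NULL. Walk through each book:
  - book 1 (The Old House): author_id=3 -> matches Nelson
  - book 2 (Northern Lights): author_id=2 -> matches Baker
  - book 3 (Distant Shores): author_id=NULL, no match -> kept with NULL
  - book 4 (Silent Waters): author_id=5 -> matches Davis
  - book 5 (Empty Rooms): author_id=5 -> matches Davis
  - book 6 (The Red Mountain): author_id=3 -> matches Nelson
All 6 rows appear; 1 has NULL author.

SQL:
SELECT a.title, b.name AS author
FROM books a
LEFT JOIN authors b ON a.author_id = b.id

Result:
title            | author
-----------------+-------
The Old House    | Nelson
Northern Lights  | Baker 
Distant Shores   | NULL  
Silent Waters    | Davis 
Empty Rooms      | Davis 
The Red Mountain | Nelson


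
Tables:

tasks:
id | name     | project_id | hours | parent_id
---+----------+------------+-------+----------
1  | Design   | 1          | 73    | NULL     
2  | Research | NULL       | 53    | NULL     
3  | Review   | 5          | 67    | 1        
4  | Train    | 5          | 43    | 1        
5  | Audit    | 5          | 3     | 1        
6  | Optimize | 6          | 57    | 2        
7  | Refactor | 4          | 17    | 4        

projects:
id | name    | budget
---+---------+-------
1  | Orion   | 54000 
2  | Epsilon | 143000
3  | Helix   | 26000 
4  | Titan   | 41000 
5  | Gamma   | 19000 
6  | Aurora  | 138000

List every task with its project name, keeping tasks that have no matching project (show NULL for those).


LEFT JOIN keeps every row from tasks (the left table); where project_id has no match in projects, the project columns become NULL. Walk through each task:
  - task 1 (Design): project_id=1 -> matches Orion
  - task 2 (Research): project_id=NULL, no match -> kept with NULL
  - task 3 (Review): project_id=5 -> matches Gamma
  - task 4 (Train): project_id=5 -> matches Gamma
  - task 5 (Audit): project_id=5 -> matches Gamma
  - task 6 (Optimize): project_id=6 -> matches Aurora
  - task 7 (Refactor): project_id=4 -> matches Titan
All 7 rows appear; 1 has NULL project.

SQL:
SELECT a.name, b.name AS project
FROM tasks a
LEFT JOIN projects b ON a.project_id = b.id

Result:
name     | project
---------+--------
Design   | Orion  
Research | NULL   
Review   | Gamma  
Train    | Gamma  
Audit    | Gamma  
Optimize | Aurora 
Refactor | Titan  


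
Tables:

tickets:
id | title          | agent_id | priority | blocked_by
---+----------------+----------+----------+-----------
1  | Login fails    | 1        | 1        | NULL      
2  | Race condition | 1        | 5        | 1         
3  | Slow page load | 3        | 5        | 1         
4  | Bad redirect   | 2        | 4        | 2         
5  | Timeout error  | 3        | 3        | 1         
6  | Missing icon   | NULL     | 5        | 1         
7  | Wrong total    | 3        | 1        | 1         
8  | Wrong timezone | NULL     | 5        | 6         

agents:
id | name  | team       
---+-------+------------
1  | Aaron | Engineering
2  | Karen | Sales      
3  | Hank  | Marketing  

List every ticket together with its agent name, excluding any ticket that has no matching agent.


INNER JOIN keeps only tickets rows whose agent_id matches an id in agents. Walk through each ticket:
  - ticket 1 (Login fails): agent_id=1 -> matches Aaron
  - ticket 2 (Race condition): agent_id=1 -> matches Aaron
  - ticket 3 (Slow page load): agent_id=3 -> matches Hank
  - ticket 4 (Bad redirect): agent_id=2 -> matches Karen
  - ticket 5 (Timeout error): agent_id=3 -> matches Hank
  - ticket 6 (Missing icon): agent_id=NULL, no match -> dropped
  - ticket 7 (Wrong total): agent_id=3 -> matches Hank
  - ticket 8 (Wrong timezone): agent_id=NULL, no match -> dropped
So 2 of 8 rows are dropped.

SQL:
SELECT a.title, b.name AS agent
FROM tickets a
INNER JOIN agents b ON a.agent_id = b.id

Result:
title          | agent
---------------+------
Login fails    | Aaron
Race condition | Aaron
Slow page load | Hank 
Bad redirect   | Karen
Timeout error  | Hank 
Wrong total    | Hank 


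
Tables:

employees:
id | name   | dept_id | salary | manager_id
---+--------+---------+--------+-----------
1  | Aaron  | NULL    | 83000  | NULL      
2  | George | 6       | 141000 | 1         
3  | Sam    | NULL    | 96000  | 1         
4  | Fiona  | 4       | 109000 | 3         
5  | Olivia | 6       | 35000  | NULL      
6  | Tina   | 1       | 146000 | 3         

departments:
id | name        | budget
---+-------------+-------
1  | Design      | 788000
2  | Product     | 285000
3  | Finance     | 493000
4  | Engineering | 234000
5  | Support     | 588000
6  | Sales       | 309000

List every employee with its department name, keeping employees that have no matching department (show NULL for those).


LEFT JOIN keeps every row from employees (the left table); where dept_id has no match in departments, the department columns become NULL. Walk through each employee:
  - employee 1 (Aaron): dept_id=NULL, no match -> kept with NULL
  - employee 2 (George): dept_id=6 -> matches Sales
  - employee 3 (Sam): dept_id=NULL, no match -> kept with NULL
  - employee 4 (Fiona): dept_id=4 -> matches Engineering
  - employee 5 (Olivia): dept_id=6 -> matches Sales
  - employee 6 (Tina): dept_id=1 -> matches Design
All 6 rows appear; 2 have NULL department.

SQL:
SELECT a.name, b.name AS department
FROM employees a
LEFT JOIN departments b ON a.dept_id = b.id

Result:
name   | department 
-------+------------
Aaron  | NULL       
George | Sales      
Sam    | NULL       
Fiona  | Engineering
Olivia | Sales      
Tina   | Design     


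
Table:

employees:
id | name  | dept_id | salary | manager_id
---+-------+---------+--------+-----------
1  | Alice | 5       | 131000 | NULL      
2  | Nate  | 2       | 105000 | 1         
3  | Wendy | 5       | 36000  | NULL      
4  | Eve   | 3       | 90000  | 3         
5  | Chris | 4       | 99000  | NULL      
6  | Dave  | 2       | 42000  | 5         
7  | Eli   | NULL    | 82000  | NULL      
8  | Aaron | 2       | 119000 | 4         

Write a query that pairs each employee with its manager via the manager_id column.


This is a self-join: employees is joined to a second copy of itself, matching each row's manager_id to another row's id. Use LEFT JOIN so rows with manager_id=NULL are kept.
  - employee 1 (Alice): manager_id=NULL -> NULL
  - employee 2 (Nate): manager_id=1 -> Alice
  - employee 3 (Wendy): manager_id=NULL -> NULL
  - employee 4 (Eve): manager_id=3 -> Wendy
  - employee 5 (Chris): manager_id=NULL -> NULL
  - employee 6 (Dave): manager_id=5 -> Chris
  - employee 7 (Eli): manager_id=NULL -> NULL
  - employee 8 (Aaron): manager_id=4 -> Eve

SQL:
SELECT a.name AS item, b.name AS manager
FROM employees a
LEFT JOIN employees b ON a.manager_id = b.id

Result:
item  | manager
------+--------
Alice | NULL   
Nate  | Alice  
Wendy | NULL   
Eve   | Wendy  
Chris | NULL   
Dave  | Chris  
Eli   | NULL   
Aaron | Eve    


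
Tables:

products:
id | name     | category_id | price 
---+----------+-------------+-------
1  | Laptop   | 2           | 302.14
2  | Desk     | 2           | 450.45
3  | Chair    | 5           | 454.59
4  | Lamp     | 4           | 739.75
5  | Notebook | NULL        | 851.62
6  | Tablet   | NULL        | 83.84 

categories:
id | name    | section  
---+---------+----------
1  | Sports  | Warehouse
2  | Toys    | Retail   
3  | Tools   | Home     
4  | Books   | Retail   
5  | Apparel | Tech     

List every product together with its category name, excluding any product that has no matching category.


INNER JOIN keeps only products rows whose category_id matches an id in categories. Walk through each product:
  - product 1 (Laptop): category_id=2 -> matches Toys
  - product 2 (Desk): category_id=2 -> matches Toys
  - product 3 (Chair): category_id=5 -> matches Apparel
  - product 4 (Lamp): category_id=4 -> matches Books
  - product 5 (Notebook): category_id=NULL, no match -> dropped
  - product 6 (Tablet): category_id=NULL, no match -> dropped
So 2 of 6 rows are dropped.

SQL:
SELECT a.name, b.name AS category
FROM products a
INNER JOIN categories b ON a.category_id = b.id

Result:
name   | category
-------+---------
Laptop | Toys    
Desk   | Toys    
Chair  | Apparel 
Lamp   | Books   


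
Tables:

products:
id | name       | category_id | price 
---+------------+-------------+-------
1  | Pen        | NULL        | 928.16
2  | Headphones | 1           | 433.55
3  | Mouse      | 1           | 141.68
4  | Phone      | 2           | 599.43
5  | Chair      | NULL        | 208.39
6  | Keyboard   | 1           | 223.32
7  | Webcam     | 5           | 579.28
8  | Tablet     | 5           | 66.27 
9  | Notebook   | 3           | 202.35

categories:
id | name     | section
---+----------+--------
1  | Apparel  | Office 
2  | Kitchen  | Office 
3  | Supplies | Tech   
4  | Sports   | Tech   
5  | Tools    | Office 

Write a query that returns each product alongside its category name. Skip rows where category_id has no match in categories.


INNER JOIN keeps only products rows whose category_id matches an id in categories. Walk through each product:
  - product 1 (Pen): category_id=NULL, no match -> dropped
  - product 2 (Headphones): category_id=1 -> matches Apparel
  - product 3 (Mouse): category_id=1 -> matches Apparel
  - product 4 (Phone): category_id=2 -> matches Kitchen
  - product 5 (Chair): category_id=NULL, no match -> dropped
  - product 6 (Keyboard): category_id=1 -> matches Apparel
  - product 7 (Webcam): category_id=5 -> matches Tools
  - product 8 (Tablet): category_id=5 -> matches Tools
  - product 9 (Notebook): category_id=3 -> matches Supplies
So 2 of 9 rows are dropped.

SQL:
SELECT a.name, b.name AS category
FROM products a
INNER JOIN categories b ON a.category_id = b.id

Result:
name       | category
-----------+---------
Headphones | Apparel 
Mouse      | Apparel 
Phone      | Kitchen 
Keyboard   | Apparel 
Webcam     | Tools   
Tablet     | Tools   
Notebook   | Supplies


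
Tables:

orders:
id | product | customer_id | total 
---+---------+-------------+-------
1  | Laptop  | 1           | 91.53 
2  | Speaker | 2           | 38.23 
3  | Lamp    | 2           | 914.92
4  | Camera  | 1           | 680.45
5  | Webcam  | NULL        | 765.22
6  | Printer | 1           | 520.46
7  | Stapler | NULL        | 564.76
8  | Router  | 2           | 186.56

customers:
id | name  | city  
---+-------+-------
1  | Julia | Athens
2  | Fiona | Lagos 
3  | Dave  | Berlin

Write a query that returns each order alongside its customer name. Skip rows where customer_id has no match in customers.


INNER JOIN keeps only orders rows whose customer_id matches an id in customers. Walk through each order:
  - order 1 (Laptop): customer_id=1 -> matches Julia
  - order 2 (Speaker): customer_id=2 -> matches Fiona
  - order 3 (Lamp): customer_id=2 -> matches Fiona
  - order 4 (Camera): customer_id=1 -> matches Julia
  - order 5 (Webcam): customer_id=NULL, no match -> dropped
  - order 6 (Printer): customer_id=1 -> matches Julia
  - order 7 (Stapler): customer_id=NULL, no match -> dropped
  - order 8 (Router): customer_id=2 -> matches Fiona
So 2 of 8 rows are dropped.

SQL:
SELECT a.product, b.name AS customer
FROM orders a
INNER JOIN customers b ON a.customer_id = b.id

Result:
product | customer
--------+---------
Laptop  | Julia   
Speaker | Fiona   
Lamp    | Fiona   
Camera  | Julia   
Printer | Julia   
Router  | Fiona   


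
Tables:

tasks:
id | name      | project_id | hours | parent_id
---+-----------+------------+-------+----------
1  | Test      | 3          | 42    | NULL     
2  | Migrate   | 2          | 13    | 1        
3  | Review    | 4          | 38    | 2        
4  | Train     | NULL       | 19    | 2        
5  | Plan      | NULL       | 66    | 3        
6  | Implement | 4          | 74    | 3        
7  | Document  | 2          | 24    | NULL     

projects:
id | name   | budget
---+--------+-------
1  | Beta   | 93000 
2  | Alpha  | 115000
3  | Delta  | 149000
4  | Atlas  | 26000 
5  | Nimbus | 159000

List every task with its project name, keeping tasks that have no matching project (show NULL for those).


LEFT JOIN keeps every row from tasks (the left table); where project_id has no match in projects, the project columns become NULL. Walk through each task:
  - task 1 (Test): project_id=3 -> matches Delta
  - task 2 (Migrate): project_id=2 -> matches Alpha
  - task 3 (Review): project_id=4 -> matches Atlas
  - task 4 (Train): project_id=NULL, no match -> kept with NULL
  - task 5 (Plan): project_id=NULL, no match -> kept with NULL
  - task 6 (Implement): project_id=4 -> matches Atlas
  - task 7 (Document): project_id=2 -> matches Alpha
All 7 rows appear; 2 have NULL project.

SQL:
SELECT a.name, b.name AS project
FROM tasks a
LEFT JOIN projects b ON a.project_id = b.id

Result:
name      | project
----------+--------
Test      | Delta  
Migrate   | Alpha  
Review    | Atlas  
Train     | NULL   
Plan      | NULL   
Implement | Atlas  
Document  | Alpha  


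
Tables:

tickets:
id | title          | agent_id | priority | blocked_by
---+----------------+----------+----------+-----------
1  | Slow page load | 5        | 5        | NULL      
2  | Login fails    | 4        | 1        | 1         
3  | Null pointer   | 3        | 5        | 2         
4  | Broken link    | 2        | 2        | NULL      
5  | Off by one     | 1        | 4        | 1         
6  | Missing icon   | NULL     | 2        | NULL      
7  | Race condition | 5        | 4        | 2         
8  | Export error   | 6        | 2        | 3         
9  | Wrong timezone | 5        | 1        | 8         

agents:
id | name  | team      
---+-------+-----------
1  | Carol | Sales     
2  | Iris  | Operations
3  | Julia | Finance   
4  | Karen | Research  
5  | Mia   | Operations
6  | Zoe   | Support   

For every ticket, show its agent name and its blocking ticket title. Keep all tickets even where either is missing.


Two LEFT JOINs from the same base table tickets: one to agents via agent_id, one to tickets itself via blocked_by. Both are LEFT so every ticket is preserved.
Match against agents:
  - ticket 1 (Slow page load): agent_id=5 -> matches Mia
  - ticket 2 (Login fails): agent_id=4 -> matches Karen
  - ticket 3 (Null pointer): agent_id=3 -> matches Julia
  - ticket 4 (Broken link): agent_id=2 -> matches Iris
  - ticket 5 (Off by one): agent_id=1 -> matches Carol
  - ticket 6 (Missing icon): agent_id=NULL, no match -> kept with NULL
  - ticket 7 (Race condition): agent_id=5 -> matches Mia
  - ticket 8 (Export error): agent_id=6 -> matches Zoe
  - ticket 9 (Wrong timezone): agent_id=5 -> matches Mia
Match against tickets (self):
  - ticket 1 (Slow page load): blocked_by=NULL -> NULL
  - ticket 2 (Login fails): blocked_by=1 -> Slow page load
  - ticket 3 (Null pointer): blocked_by=2 -> Login fails
  - ticket 4 (Broken link): blocked_by=NULL -> NULL
  - ticket 5 (Off by one): blocked_by=1 -> Slow page load
  - ticket 6 (Missing icon): blocked_by=NULL -> NULL
  - ticket 7 (Race condition): blocked_by=2 -> Login fails
  - ticket 8 (Export error): blocked_by=3 -> Null pointer
  - ticket 9 (Wrong timezone): blocked_by=8 -> Export error

SQL:
SELECT a.title, b.name AS agent, c.title AS blocked_by
FROM tickets a
LEFT JOIN agents b ON a.agent_id = b.id
LEFT JOIN tickets c ON a.blocked_by = c.id

Result:
title          | agent | blocked_by    
---------------+-------+---------------
Slow page load | Mia   | NULL          
Login fails    | Karen | Slow page load
Null pointer   | Julia | Login fails   
Broken link    | Iris  | NULL          
Off by one     | Carol | Slow page load
Missing icon   | NULL  | NULL          
Race condition | Mia   | Login fails   
Export error   | Zoe   | Null pointer  
Wrong timezone | Mia   | Export error  
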